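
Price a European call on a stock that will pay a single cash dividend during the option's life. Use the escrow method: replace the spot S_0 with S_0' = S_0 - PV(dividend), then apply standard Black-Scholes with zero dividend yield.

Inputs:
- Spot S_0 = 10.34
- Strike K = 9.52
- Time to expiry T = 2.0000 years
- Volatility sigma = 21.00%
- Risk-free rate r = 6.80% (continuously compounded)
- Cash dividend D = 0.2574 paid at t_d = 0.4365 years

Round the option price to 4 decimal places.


PV(D) = D * exp(-r * t_d) = 0.2574 * 0.97075418 = 0.24987213
S_0' = S_0 - PV(D) = 10.3400 - 0.24987213 = 10.09012787
d1 = (ln(S_0'/K) + (r + sigma^2/2)*T) / (sigma*sqrt(T)) = 0.80227210
d2 = d1 - sigma*sqrt(T) = 0.50528726
exp(-rT) = 0.87284263
N(d1) = 0.78880221; N(d2) = 0.69332145
C = S_0' * N(d1) - K * exp(-rT) * N(d2) = 10.09012787 * 0.78880221 - 9.5200 * 0.87284263 * 0.69332145 = 2.1980

Answer: Price = 2.1980


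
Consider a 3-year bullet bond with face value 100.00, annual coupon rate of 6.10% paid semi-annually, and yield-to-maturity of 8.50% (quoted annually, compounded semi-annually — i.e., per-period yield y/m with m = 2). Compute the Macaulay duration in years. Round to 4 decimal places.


Coupon per period c = face * coupon_rate / m = 3.050000
Periods per year m = 2; per-period yield y/m = 0.042500
Number of cashflows N = 6
Cashflows (t years, CF_t, discount factor 1/(1+y/m)^(m*t), PV):
  t = 0.5000: CF_t = 3.050000, DF = 0.959233, PV = 2.925659
  t = 1.0000: CF_t = 3.050000, DF = 0.920127, PV = 2.806388
  t = 1.5000: CF_t = 3.050000, DF = 0.882616, PV = 2.691979
  t = 2.0000: CF_t = 3.050000, DF = 0.846634, PV = 2.582234
  t = 2.5000: CF_t = 3.050000, DF = 0.812119, PV = 2.476963
  t = 3.0000: CF_t = 103.050000, DF = 0.779011, PV = 80.277089
Price P = sum_t PV_t = 93.760312
Macaulay numerator sum_t t * PV_t:
  t * PV_t at t = 0.5000: 1.462830
  t * PV_t at t = 1.0000: 2.806388
  t * PV_t at t = 1.5000: 4.037968
  t * PV_t at t = 2.0000: 5.164468
  t * PV_t at t = 2.5000: 6.192408
  t * PV_t at t = 3.0000: 240.831266
Macaulay duration D = (sum_t t * PV_t) / P = 260.495328 / 93.760312 = 2.778311

Answer: Macaulay duration = 2.7783 years


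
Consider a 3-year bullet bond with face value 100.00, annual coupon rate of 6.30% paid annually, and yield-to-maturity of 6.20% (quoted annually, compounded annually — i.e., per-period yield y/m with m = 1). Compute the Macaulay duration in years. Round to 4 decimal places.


Answer: Macaulay duration = 2.8260 years

Derivation:
Coupon per period c = face * coupon_rate / m = 6.300000
Periods per year m = 1; per-period yield y/m = 0.062000
Number of cashflows N = 3
Cashflows (t years, CF_t, discount factor 1/(1+y/m)^(m*t), PV):
  t = 1.0000: CF_t = 6.300000, DF = 0.941620, PV = 5.932203
  t = 2.0000: CF_t = 6.300000, DF = 0.886647, PV = 5.585879
  t = 3.0000: CF_t = 106.300000, DF = 0.834885, PV = 88.748233
Price P = sum_t PV_t = 100.266315
Macaulay numerator sum_t t * PV_t:
  t * PV_t at t = 1.0000: 5.932203
  t * PV_t at t = 2.0000: 11.171758
  t * PV_t at t = 3.0000: 266.244699
Macaulay duration D = (sum_t t * PV_t) / P = 283.348660 / 100.266315 = 2.825961


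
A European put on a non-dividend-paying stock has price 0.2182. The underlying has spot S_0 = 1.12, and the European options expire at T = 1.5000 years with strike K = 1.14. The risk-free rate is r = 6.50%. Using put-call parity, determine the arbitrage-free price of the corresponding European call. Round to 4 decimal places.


Answer: Call price = 0.3041

Derivation:
Put-call parity: C - P = S_0 * exp(-qT) - K * exp(-rT).
S_0 * exp(-qT) = 1.1200 * 1.00000000 = 1.12000000
K * exp(-rT) = 1.1400 * 0.90710234 = 1.03409667
C = P + S*exp(-qT) - K*exp(-rT)
C = 0.2182 + 1.12000000 - 1.03409667 = 0.3041


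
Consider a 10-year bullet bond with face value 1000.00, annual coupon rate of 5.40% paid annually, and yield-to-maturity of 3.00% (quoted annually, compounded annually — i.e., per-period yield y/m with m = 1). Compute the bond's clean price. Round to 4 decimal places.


Answer: Price = 1204.7249

Derivation:
Coupon per period c = face * coupon_rate / m = 54.000000
Periods per year m = 1; per-period yield y/m = 0.030000
Number of cashflows N = 10
Cashflows (t years, CF_t, discount factor 1/(1+y/m)^(m*t), PV):
  t = 1.0000: CF_t = 54.000000, DF = 0.970874, PV = 52.427184
  t = 2.0000: CF_t = 54.000000, DF = 0.942596, PV = 50.900179
  t = 3.0000: CF_t = 54.000000, DF = 0.915142, PV = 49.417650
  t = 4.0000: CF_t = 54.000000, DF = 0.888487, PV = 47.978301
  t = 5.0000: CF_t = 54.000000, DF = 0.862609, PV = 46.580874
  t = 6.0000: CF_t = 54.000000, DF = 0.837484, PV = 45.224150
  t = 7.0000: CF_t = 54.000000, DF = 0.813092, PV = 43.906942
  t = 8.0000: CF_t = 54.000000, DF = 0.789409, PV = 42.628099
  t = 9.0000: CF_t = 54.000000, DF = 0.766417, PV = 41.386504
  t = 10.0000: CF_t = 1054.000000, DF = 0.744094, PV = 784.274986
Price P = sum_t PV_t = 1204.724868


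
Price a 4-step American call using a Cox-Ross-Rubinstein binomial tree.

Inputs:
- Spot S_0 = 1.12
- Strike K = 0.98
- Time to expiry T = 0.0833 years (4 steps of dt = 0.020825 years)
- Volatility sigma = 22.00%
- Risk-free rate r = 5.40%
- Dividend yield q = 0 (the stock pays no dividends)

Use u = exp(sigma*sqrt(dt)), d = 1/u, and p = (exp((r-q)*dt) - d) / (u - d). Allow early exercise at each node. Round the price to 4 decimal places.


dt = T/N = 0.020825
u = exp(sigma*sqrt(dt)) = 1.032257; d = 1/u = 0.968751
p = (exp((r-q)*dt) - d) / (u - d) = 0.509781
Discount per step: exp(-r*dt) = 0.998876
Stock lattice S(k, i) with i counting down-moves:
  k=0: S(0,0) = 1.1200
  k=1: S(1,0) = 1.1561; S(1,1) = 1.0850
  k=2: S(2,0) = 1.1934; S(2,1) = 1.1200; S(2,2) = 1.0511
  k=3: S(3,0) = 1.2319; S(3,1) = 1.1561; S(3,2) = 1.0850; S(3,3) = 1.0182
  k=4: S(4,0) = 1.2717; S(4,1) = 1.1934; S(4,2) = 1.1200; S(4,3) = 1.0511; S(4,4) = 0.9864
Terminal payoffs V(N, i) = max(S_T - K, 0):
  V(4,0) = 0.291656; V(4,1) = 0.213422; V(4,2) = 0.140000; V(4,3) = 0.071095; V(4,4) = 0.006430
Backward induction: V(k, i) = exp(-r*dt) * [p * V(k+1, i) + (1-p) * V(k+1, i+1)]; then take max(V_cont, immediate exercise) for American.
  V(3,0) = exp(-r*dt) * [p*0.291656 + (1-p)*0.213422] = 0.253020; exercise = 0.251918; V(3,0) = max -> 0.253020
  V(3,1) = exp(-r*dt) * [p*0.213422 + (1-p)*0.140000] = 0.177230; exercise = 0.176128; V(3,1) = max -> 0.177230
  V(3,2) = exp(-r*dt) * [p*0.140000 + (1-p)*0.071095] = 0.106102; exercise = 0.105001; V(3,2) = max -> 0.106102
  V(3,3) = exp(-r*dt) * [p*0.071095 + (1-p)*0.006430] = 0.039351; exercise = 0.038249; V(3,3) = max -> 0.039351
  V(2,0) = exp(-r*dt) * [p*0.253020 + (1-p)*0.177230] = 0.215623; exercise = 0.213422; V(2,0) = max -> 0.215623
  V(2,1) = exp(-r*dt) * [p*0.177230 + (1-p)*0.106102] = 0.142202; exercise = 0.140000; V(2,1) = max -> 0.142202
  V(2,2) = exp(-r*dt) * [p*0.106102 + (1-p)*0.039351] = 0.073297; exercise = 0.071095; V(2,2) = max -> 0.073297
  V(1,0) = exp(-r*dt) * [p*0.215623 + (1-p)*0.142202] = 0.179429; exercise = 0.176128; V(1,0) = max -> 0.179429
  V(1,1) = exp(-r*dt) * [p*0.142202 + (1-p)*0.073297] = 0.108301; exercise = 0.105001; V(1,1) = max -> 0.108301
  V(0,0) = exp(-r*dt) * [p*0.179429 + (1-p)*0.108301] = 0.144398; exercise = 0.140000; V(0,0) = max -> 0.144398

Answer: Price = V(0,0) = 0.1444


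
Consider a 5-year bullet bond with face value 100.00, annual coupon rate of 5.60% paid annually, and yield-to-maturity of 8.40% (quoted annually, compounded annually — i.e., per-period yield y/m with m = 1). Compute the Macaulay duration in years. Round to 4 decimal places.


Coupon per period c = face * coupon_rate / m = 5.600000
Periods per year m = 1; per-period yield y/m = 0.084000
Number of cashflows N = 5
Cashflows (t years, CF_t, discount factor 1/(1+y/m)^(m*t), PV):
  t = 1.0000: CF_t = 5.600000, DF = 0.922509, PV = 5.166052
  t = 2.0000: CF_t = 5.600000, DF = 0.851023, PV = 4.765730
  t = 3.0000: CF_t = 5.600000, DF = 0.785077, PV = 4.396430
  t = 4.0000: CF_t = 5.600000, DF = 0.724241, PV = 4.055747
  t = 5.0000: CF_t = 105.600000, DF = 0.668119, PV = 70.553328
Price P = sum_t PV_t = 88.937288
Macaulay numerator sum_t t * PV_t:
  t * PV_t at t = 1.0000: 5.166052
  t * PV_t at t = 2.0000: 9.531461
  t * PV_t at t = 3.0000: 13.189291
  t * PV_t at t = 4.0000: 16.222990
  t * PV_t at t = 5.0000: 352.766642
Macaulay duration D = (sum_t t * PV_t) / P = 396.876435 / 88.937288 = 4.462430

Answer: Macaulay duration = 4.4624 years


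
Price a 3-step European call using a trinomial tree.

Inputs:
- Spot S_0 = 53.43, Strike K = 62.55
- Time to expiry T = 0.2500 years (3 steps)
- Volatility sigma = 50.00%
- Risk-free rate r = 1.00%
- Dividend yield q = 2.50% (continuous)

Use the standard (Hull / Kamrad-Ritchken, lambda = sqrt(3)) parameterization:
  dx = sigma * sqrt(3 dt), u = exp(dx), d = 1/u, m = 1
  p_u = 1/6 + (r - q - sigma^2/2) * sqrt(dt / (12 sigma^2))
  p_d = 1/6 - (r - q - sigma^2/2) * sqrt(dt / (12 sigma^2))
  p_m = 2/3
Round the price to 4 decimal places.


Answer: Price = V(0,0) = 2.4205

Derivation:
dt = T/N = 0.083333; dx = sigma*sqrt(3*dt) = 0.250000
u = exp(dx) = 1.284025; d = 1/u = 0.778801
p_u = 0.143333, p_m = 0.666667, p_d = 0.190000
Discount per step: exp(-r*dt) = 0.999167
Stock lattice S(k, j) with j the centered position index:
  k=0: S(0,+0) = 53.4300
  k=1: S(1,-1) = 41.6113; S(1,+0) = 53.4300; S(1,+1) = 68.6055
  k=2: S(2,-2) = 32.4069; S(2,-1) = 41.6113; S(2,+0) = 53.4300; S(2,+1) = 68.6055; S(2,+2) = 88.0912
  k=3: S(3,-3) = 25.2385; S(3,-2) = 32.4069; S(3,-1) = 41.6113; S(3,+0) = 53.4300; S(3,+1) = 68.6055; S(3,+2) = 88.0912; S(3,+3) = 113.1113
Terminal payoffs V(N, j) = max(S_T - K, 0):
  V(3,-3) = 0.000000; V(3,-2) = 0.000000; V(3,-1) = 0.000000; V(3,+0) = 0.000000; V(3,+1) = 6.055478; V(3,+2) = 25.541177; V(3,+3) = 50.561311
Backward induction: V(k, j) = exp(-r*dt) * [p_u * V(k+1, j+1) + p_m * V(k+1, j) + p_d * V(k+1, j-1)]
  V(2,-2) = exp(-r*dt) * [p_u*0.000000 + p_m*0.000000 + p_d*0.000000] = 0.000000
  V(2,-1) = exp(-r*dt) * [p_u*0.000000 + p_m*0.000000 + p_d*0.000000] = 0.000000
  V(2,+0) = exp(-r*dt) * [p_u*6.055478 + p_m*0.000000 + p_d*0.000000] = 0.867229
  V(2,+1) = exp(-r*dt) * [p_u*25.541177 + p_m*6.055478 + p_d*0.000000] = 7.691475
  V(2,+2) = exp(-r*dt) * [p_u*50.561311 + p_m*25.541177 + p_d*6.055478] = 25.403935
  V(1,-1) = exp(-r*dt) * [p_u*0.867229 + p_m*0.000000 + p_d*0.000000] = 0.124199
  V(1,+0) = exp(-r*dt) * [p_u*7.691475 + p_m*0.867229 + p_d*0.000000] = 1.679197
  V(1,+1) = exp(-r*dt) * [p_u*25.403935 + p_m*7.691475 + p_d*0.867229] = 8.926213
  V(0,+0) = exp(-r*dt) * [p_u*8.926213 + p_m*1.679197 + p_d*0.124199] = 2.420469


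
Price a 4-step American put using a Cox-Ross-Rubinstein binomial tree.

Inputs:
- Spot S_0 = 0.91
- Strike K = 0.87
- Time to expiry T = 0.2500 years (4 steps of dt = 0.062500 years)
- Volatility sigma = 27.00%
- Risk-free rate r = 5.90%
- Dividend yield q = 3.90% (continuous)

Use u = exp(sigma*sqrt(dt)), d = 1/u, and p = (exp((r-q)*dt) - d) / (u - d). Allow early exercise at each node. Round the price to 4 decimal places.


dt = T/N = 0.062500
u = exp(sigma*sqrt(dt)) = 1.069830; d = 1/u = 0.934728
p = (exp((r-q)*dt) - d) / (u - d) = 0.492389
Discount per step: exp(-r*dt) = 0.996319
Stock lattice S(k, i) with i counting down-moves:
  k=0: S(0,0) = 0.9100
  k=1: S(1,0) = 0.9735; S(1,1) = 0.8506
  k=2: S(2,0) = 1.0415; S(2,1) = 0.9100; S(2,2) = 0.7951
  k=3: S(3,0) = 1.1143; S(3,1) = 0.9735; S(3,2) = 0.8506; S(3,3) = 0.7432
  k=4: S(4,0) = 1.1921; S(4,1) = 1.0415; S(4,2) = 0.9100; S(4,3) = 0.7951; S(4,4) = 0.6947
Terminal payoffs V(N, i) = max(K - S_T, 0):
  V(4,0) = 0.000000; V(4,1) = 0.000000; V(4,2) = 0.000000; V(4,3) = 0.074919; V(4,4) = 0.175325
Backward induction: V(k, i) = exp(-r*dt) * [p * V(k+1, i) + (1-p) * V(k+1, i+1)]; then take max(V_cont, immediate exercise) for American.
  V(3,0) = exp(-r*dt) * [p*0.000000 + (1-p)*0.000000] = 0.000000; exercise = 0.000000; V(3,0) = max -> 0.000000
  V(3,1) = exp(-r*dt) * [p*0.000000 + (1-p)*0.000000] = 0.000000; exercise = 0.000000; V(3,1) = max -> 0.000000
  V(3,2) = exp(-r*dt) * [p*0.000000 + (1-p)*0.074919] = 0.037889; exercise = 0.019398; V(3,2) = max -> 0.037889
  V(3,3) = exp(-r*dt) * [p*0.074919 + (1-p)*0.175325] = 0.125422; exercise = 0.126815; V(3,3) = max -> 0.126815
  V(2,0) = exp(-r*dt) * [p*0.000000 + (1-p)*0.000000] = 0.000000; exercise = 0.000000; V(2,0) = max -> 0.000000
  V(2,1) = exp(-r*dt) * [p*0.000000 + (1-p)*0.037889] = 0.019162; exercise = 0.000000; V(2,1) = max -> 0.019162
  V(2,2) = exp(-r*dt) * [p*0.037889 + (1-p)*0.126815] = 0.082724; exercise = 0.074919; V(2,2) = max -> 0.082724
  V(1,0) = exp(-r*dt) * [p*0.000000 + (1-p)*0.019162] = 0.009691; exercise = 0.000000; V(1,0) = max -> 0.009691
  V(1,1) = exp(-r*dt) * [p*0.019162 + (1-p)*0.082724] = 0.051237; exercise = 0.019398; V(1,1) = max -> 0.051237
  V(0,0) = exp(-r*dt) * [p*0.009691 + (1-p)*0.051237] = 0.030667; exercise = 0.000000; V(0,0) = max -> 0.030667

Answer: Price = V(0,0) = 0.0307


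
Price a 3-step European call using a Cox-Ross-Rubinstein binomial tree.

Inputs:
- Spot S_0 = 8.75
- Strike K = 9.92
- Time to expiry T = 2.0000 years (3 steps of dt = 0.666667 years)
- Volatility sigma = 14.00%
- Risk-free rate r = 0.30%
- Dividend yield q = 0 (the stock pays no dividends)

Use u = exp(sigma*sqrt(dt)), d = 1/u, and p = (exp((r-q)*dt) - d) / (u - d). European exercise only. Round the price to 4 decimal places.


dt = T/N = 0.666667
u = exp(sigma*sqrt(dt)) = 1.121099; d = 1/u = 0.891982
p = (exp((r-q)*dt) - d) / (u - d) = 0.480192
Discount per step: exp(-r*dt) = 0.998002
Stock lattice S(k, i) with i counting down-moves:
  k=0: S(0,0) = 8.7500
  k=1: S(1,0) = 9.8096; S(1,1) = 7.8048
  k=2: S(2,0) = 10.9976; S(2,1) = 8.7500; S(2,2) = 6.9618
  k=3: S(3,0) = 12.3293; S(3,1) = 9.8096; S(3,2) = 7.8048; S(3,3) = 6.2098
Terminal payoffs V(N, i) = max(S_T - K, 0):
  V(3,0) = 2.409346; V(3,1) = 0.000000; V(3,2) = 0.000000; V(3,3) = 0.000000
Backward induction: V(k, i) = exp(-r*dt) * [p * V(k+1, i) + (1-p) * V(k+1, i+1)].
  V(2,0) = exp(-r*dt) * [p*2.409346 + (1-p)*0.000000] = 1.154636
  V(2,1) = exp(-r*dt) * [p*0.000000 + (1-p)*0.000000] = 0.000000
  V(2,2) = exp(-r*dt) * [p*0.000000 + (1-p)*0.000000] = 0.000000
  V(1,0) = exp(-r*dt) * [p*1.154636 + (1-p)*0.000000] = 0.553339
  V(1,1) = exp(-r*dt) * [p*0.000000 + (1-p)*0.000000] = 0.000000
  V(0,0) = exp(-r*dt) * [p*0.553339 + (1-p)*0.000000] = 0.265178

Answer: Price = V(0,0) = 0.2652


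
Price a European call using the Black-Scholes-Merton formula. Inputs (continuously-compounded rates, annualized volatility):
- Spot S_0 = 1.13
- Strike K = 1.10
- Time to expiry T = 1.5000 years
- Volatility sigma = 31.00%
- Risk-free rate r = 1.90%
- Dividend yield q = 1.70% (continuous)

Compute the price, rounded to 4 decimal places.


Answer: Price = 0.1801

Derivation:
d1 = (ln(S/K) + (r - q + 0.5*sigma^2) * T) / (sigma * sqrt(T)) = 0.26860750
d2 = d1 - sigma * sqrt(T) = -0.11106341
exp(-rT) = 0.97190229; exp(-qT) = 0.97482238
C = S_0 * exp(-qT) * N(d1) - K * exp(-rT) * N(d2)
N(d1) = 0.60588413; N(d2) = 0.45578303
C = 1.1300 * 0.97482238 * 0.60588413 - 1.1000 * 0.97190229 * 0.45578303 = 0.1801


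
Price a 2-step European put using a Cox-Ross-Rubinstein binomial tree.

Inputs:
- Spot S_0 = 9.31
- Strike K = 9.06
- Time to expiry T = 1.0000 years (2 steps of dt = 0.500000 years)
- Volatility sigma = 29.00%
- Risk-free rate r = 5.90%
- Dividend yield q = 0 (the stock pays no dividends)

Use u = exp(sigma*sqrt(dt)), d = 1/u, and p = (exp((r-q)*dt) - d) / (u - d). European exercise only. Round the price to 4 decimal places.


Answer: Price = V(0,0) = 0.6223

Derivation:
dt = T/N = 0.500000
u = exp(sigma*sqrt(dt)) = 1.227600; d = 1/u = 0.814598
p = (exp((r-q)*dt) - d) / (u - d) = 0.521406
Discount per step: exp(-r*dt) = 0.970931
Stock lattice S(k, i) with i counting down-moves:
  k=0: S(0,0) = 9.3100
  k=1: S(1,0) = 11.4290; S(1,1) = 7.5839
  k=2: S(2,0) = 14.0302; S(2,1) = 9.3100; S(2,2) = 6.1778
Terminal payoffs V(N, i) = max(K - S_T, 0):
  V(2,0) = 0.000000; V(2,1) = 0.000000; V(2,2) = 2.882169
Backward induction: V(k, i) = exp(-r*dt) * [p * V(k+1, i) + (1-p) * V(k+1, i+1)].
  V(1,0) = exp(-r*dt) * [p*0.000000 + (1-p)*0.000000] = 0.000000
  V(1,1) = exp(-r*dt) * [p*0.000000 + (1-p)*2.882169] = 1.339292
  V(0,0) = exp(-r*dt) * [p*0.000000 + (1-p)*1.339292] = 0.622345


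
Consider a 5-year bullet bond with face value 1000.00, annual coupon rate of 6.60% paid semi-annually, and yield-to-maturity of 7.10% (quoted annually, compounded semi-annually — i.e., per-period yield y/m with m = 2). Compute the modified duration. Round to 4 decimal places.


Answer: Modified duration = 4.1824

Derivation:
Coupon per period c = face * coupon_rate / m = 33.000000
Periods per year m = 2; per-period yield y/m = 0.035500
Number of cashflows N = 10
Cashflows (t years, CF_t, discount factor 1/(1+y/m)^(m*t), PV):
  t = 0.5000: CF_t = 33.000000, DF = 0.965717, PV = 31.868662
  t = 1.0000: CF_t = 33.000000, DF = 0.932609, PV = 30.776111
  t = 1.5000: CF_t = 33.000000, DF = 0.900637, PV = 29.721015
  t = 2.0000: CF_t = 33.000000, DF = 0.869760, PV = 28.702090
  t = 2.5000: CF_t = 33.000000, DF = 0.839942, PV = 27.718098
  t = 3.0000: CF_t = 33.000000, DF = 0.811147, PV = 26.767840
  t = 3.5000: CF_t = 33.000000, DF = 0.783338, PV = 25.850159
  t = 4.0000: CF_t = 33.000000, DF = 0.756483, PV = 24.963939
  t = 4.5000: CF_t = 33.000000, DF = 0.730549, PV = 24.108101
  t = 5.0000: CF_t = 1033.000000, DF = 0.705503, PV = 728.784772
Price P = sum_t PV_t = 979.260786
First compute Macaulay numerator sum_t t * PV_t:
  t * PV_t at t = 0.5000: 15.934331
  t * PV_t at t = 1.0000: 30.776111
  t * PV_t at t = 1.5000: 44.581522
  t * PV_t at t = 2.0000: 57.404181
  t * PV_t at t = 2.5000: 69.295245
  t * PV_t at t = 3.0000: 80.303519
  t * PV_t at t = 3.5000: 90.475556
  t * PV_t at t = 4.0000: 99.855756
  t * PV_t at t = 4.5000: 108.486457
  t * PV_t at t = 5.0000: 3643.923858
Macaulay duration D = 4241.036535 / 979.260786 = 4.330855
Modified duration = D / (1 + y/m) = 4.330855 / (1 + 0.035500) = 4.182381


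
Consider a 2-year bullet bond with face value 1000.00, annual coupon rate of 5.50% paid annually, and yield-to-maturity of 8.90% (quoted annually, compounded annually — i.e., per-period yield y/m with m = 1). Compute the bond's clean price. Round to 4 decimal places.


Answer: Price = 940.1090

Derivation:
Coupon per period c = face * coupon_rate / m = 55.000000
Periods per year m = 1; per-period yield y/m = 0.089000
Number of cashflows N = 2
Cashflows (t years, CF_t, discount factor 1/(1+y/m)^(m*t), PV):
  t = 1.0000: CF_t = 55.000000, DF = 0.918274, PV = 50.505051
  t = 2.0000: CF_t = 1055.000000, DF = 0.843226, PV = 889.603945
Price P = sum_t PV_t = 940.108995


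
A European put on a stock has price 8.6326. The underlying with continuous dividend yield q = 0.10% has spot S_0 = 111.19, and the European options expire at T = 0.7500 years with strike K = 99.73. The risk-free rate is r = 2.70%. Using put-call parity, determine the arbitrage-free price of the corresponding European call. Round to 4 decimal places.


Answer: Call price = 22.0085

Derivation:
Put-call parity: C - P = S_0 * exp(-qT) - K * exp(-rT).
S_0 * exp(-qT) = 111.1900 * 0.99925028 = 111.10663876
K * exp(-rT) = 99.7300 * 0.97995365 = 97.73077794
C = P + S*exp(-qT) - K*exp(-rT)
C = 8.6326 + 111.10663876 - 97.73077794 = 22.0085


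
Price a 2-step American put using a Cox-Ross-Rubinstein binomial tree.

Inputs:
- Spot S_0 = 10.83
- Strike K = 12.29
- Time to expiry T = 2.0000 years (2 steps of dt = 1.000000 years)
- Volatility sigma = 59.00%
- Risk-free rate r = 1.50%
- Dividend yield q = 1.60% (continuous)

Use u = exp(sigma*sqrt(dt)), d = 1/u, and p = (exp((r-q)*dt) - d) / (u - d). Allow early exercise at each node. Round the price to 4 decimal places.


dt = T/N = 1.000000
u = exp(sigma*sqrt(dt)) = 1.803988; d = 1/u = 0.554327
p = (exp((r-q)*dt) - d) / (u - d) = 0.355835
Discount per step: exp(-r*dt) = 0.985112
Stock lattice S(k, i) with i counting down-moves:
  k=0: S(0,0) = 10.8300
  k=1: S(1,0) = 19.5372; S(1,1) = 6.0034
  k=2: S(2,0) = 35.2449; S(2,1) = 10.8300; S(2,2) = 3.3278
Terminal payoffs V(N, i) = max(K - S_T, 0):
  V(2,0) = 0.000000; V(2,1) = 1.460000; V(2,2) = 8.962171
Backward induction: V(k, i) = exp(-r*dt) * [p * V(k+1, i) + (1-p) * V(k+1, i+1)]; then take max(V_cont, immediate exercise) for American.
  V(1,0) = exp(-r*dt) * [p*0.000000 + (1-p)*1.460000] = 0.926479; exercise = 0.000000; V(1,0) = max -> 0.926479
  V(1,1) = exp(-r*dt) * [p*1.460000 + (1-p)*8.962171] = 6.198951; exercise = 6.286636; V(1,1) = max -> 6.286636
  V(0,0) = exp(-r*dt) * [p*0.926479 + (1-p)*6.286636] = 4.314105; exercise = 1.460000; V(0,0) = max -> 4.314105

Answer: Price = V(0,0) = 4.3141


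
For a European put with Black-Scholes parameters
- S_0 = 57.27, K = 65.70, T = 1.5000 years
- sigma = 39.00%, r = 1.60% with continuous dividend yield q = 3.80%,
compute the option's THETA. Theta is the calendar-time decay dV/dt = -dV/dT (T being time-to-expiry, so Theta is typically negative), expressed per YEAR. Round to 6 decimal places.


d1 = -0.1177576473; d2 = -0.5954081471
phi(d1) = 0.3961858083; exp(-qT) = 0.9445940694; exp(-rT) = 0.9762857098
Theta = -S*exp(-qT)*phi(d1)*sigma/(2*sqrt(T)) + r*K*exp(-rT)*N(-d2) - q*S*exp(-qT)*N(-d1)
N(-d1) = 0.5468701557; N(-d2) = 0.7242146595; sqrt(T) = 1.2247448714
Term 1 = -57.2700 * 0.9445940694 * 0.3961858083 * 0.3900 / (2 * 1.2247448714) = -3.4124028358
Term 2 = 0.0160 * 65.7000 * 0.9762857098 * 0.7242146595 = 0.7432408925
Term 3 = -0.0380 * 57.2700 * 0.9445940694 * 0.5468701557 = -1.1241912937
Theta = -3.4124028358 + (0.7432408925) + (-1.1241912937) = -3.793353

Answer: Theta = -3.793353


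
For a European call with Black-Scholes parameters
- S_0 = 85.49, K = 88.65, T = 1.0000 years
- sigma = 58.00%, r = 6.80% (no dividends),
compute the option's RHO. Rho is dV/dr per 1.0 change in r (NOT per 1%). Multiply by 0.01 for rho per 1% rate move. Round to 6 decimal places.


Answer: Rho = 33.706380

Derivation:
d1 = 0.3446609957; d2 = -0.2353390043
phi(d1) = 0.3759368378; exp(-qT) = 1.0000000000; exp(-rT) = 0.9342604736
N(d2) = 0.4069728120
Rho = K*T*exp(-rT)*N(d2) = 88.6500 * 1.0000 * 0.9342604736 * 0.4069728120 = 33.706380


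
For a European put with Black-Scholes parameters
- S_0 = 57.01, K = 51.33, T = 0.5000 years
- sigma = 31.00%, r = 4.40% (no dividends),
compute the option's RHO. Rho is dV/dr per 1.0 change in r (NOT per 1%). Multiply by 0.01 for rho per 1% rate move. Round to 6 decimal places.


Answer: Rho = -8.017498

Derivation:
d1 = 0.6887508114; d2 = 0.4695477092
phi(d1) = 0.3147025496; exp(-qT) = 1.0000000000; exp(-rT) = 0.9782402351
N(-d2) = 0.3193390957
Rho = -K*T*exp(-rT)*N(-d2) = -51.3300 * 0.5000 * 0.9782402351 * 0.3193390957 = -8.017498


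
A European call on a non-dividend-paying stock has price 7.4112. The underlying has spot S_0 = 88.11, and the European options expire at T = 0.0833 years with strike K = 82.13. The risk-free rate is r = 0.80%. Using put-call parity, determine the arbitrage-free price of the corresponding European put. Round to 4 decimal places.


Put-call parity: C - P = S_0 * exp(-qT) - K * exp(-rT).
S_0 * exp(-qT) = 88.1100 * 1.00000000 = 88.11000000
K * exp(-rT) = 82.1300 * 0.99933382 = 82.07528680
P = C - S*exp(-qT) + K*exp(-rT)
P = 7.4112 - 88.11000000 + 82.07528680 = 1.3765

Answer: Put price = 1.3765


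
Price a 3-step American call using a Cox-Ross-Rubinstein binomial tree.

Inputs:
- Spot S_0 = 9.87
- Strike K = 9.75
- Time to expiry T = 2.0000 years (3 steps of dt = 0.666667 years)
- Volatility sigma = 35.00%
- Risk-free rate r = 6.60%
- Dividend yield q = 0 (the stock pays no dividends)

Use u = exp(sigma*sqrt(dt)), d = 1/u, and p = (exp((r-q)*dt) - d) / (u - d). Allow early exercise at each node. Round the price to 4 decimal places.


Answer: Price = V(0,0) = 2.6673

Derivation:
dt = T/N = 0.666667
u = exp(sigma*sqrt(dt)) = 1.330791; d = 1/u = 0.751433
p = (exp((r-q)*dt) - d) / (u - d) = 0.506680
Discount per step: exp(-r*dt) = 0.956954
Stock lattice S(k, i) with i counting down-moves:
  k=0: S(0,0) = 9.8700
  k=1: S(1,0) = 13.1349; S(1,1) = 7.4166
  k=2: S(2,0) = 17.4798; S(2,1) = 9.8700; S(2,2) = 5.5731
  k=3: S(3,0) = 23.2620; S(3,1) = 13.1349; S(3,2) = 7.4166; S(3,3) = 4.1878
Terminal payoffs V(N, i) = max(S_T - K, 0):
  V(3,0) = 13.512003; V(3,1) = 3.384911; V(3,2) = 0.000000; V(3,3) = 0.000000
Backward induction: V(k, i) = exp(-r*dt) * [p * V(k+1, i) + (1-p) * V(k+1, i+1)]; then take max(V_cont, immediate exercise) for American.
  V(2,0) = exp(-r*dt) * [p*13.512003 + (1-p)*3.384911] = 8.149526; exercise = 7.729827; V(2,0) = max -> 8.149526
  V(2,1) = exp(-r*dt) * [p*3.384911 + (1-p)*0.000000] = 1.641241; exercise = 0.120000; V(2,1) = max -> 1.641241
  V(2,2) = exp(-r*dt) * [p*0.000000 + (1-p)*0.000000] = 0.000000; exercise = 0.000000; V(2,2) = max -> 0.000000
  V(1,0) = exp(-r*dt) * [p*8.149526 + (1-p)*1.641241] = 4.726263; exercise = 3.384911; V(1,0) = max -> 4.726263
  V(1,1) = exp(-r*dt) * [p*1.641241 + (1-p)*0.000000] = 0.795788; exercise = 0.000000; V(1,1) = max -> 0.795788
  V(0,0) = exp(-r*dt) * [p*4.726263 + (1-p)*0.795788] = 2.667302; exercise = 0.120000; V(0,0) = max -> 2.667302


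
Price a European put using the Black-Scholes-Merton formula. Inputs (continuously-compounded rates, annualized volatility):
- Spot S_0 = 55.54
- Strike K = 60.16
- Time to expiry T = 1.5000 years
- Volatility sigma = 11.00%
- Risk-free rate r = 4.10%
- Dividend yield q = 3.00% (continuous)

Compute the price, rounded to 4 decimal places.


Answer: Price = 5.0023

Derivation:
d1 = (ln(S/K) + (r - q + 0.5*sigma^2) * T) / (sigma * sqrt(T)) = -0.40326913
d2 = d1 - sigma * sqrt(T) = -0.53799107
exp(-rT) = 0.94035295; exp(-qT) = 0.95599748
P = K * exp(-rT) * N(-d2) - S_0 * exp(-qT) * N(-d1)
N(-d1) = 0.65662488; N(-d2) = 0.70470839
P = 60.1600 * 0.94035295 * 0.70470839 - 55.5400 * 0.95599748 * 0.65662488 = 5.0023


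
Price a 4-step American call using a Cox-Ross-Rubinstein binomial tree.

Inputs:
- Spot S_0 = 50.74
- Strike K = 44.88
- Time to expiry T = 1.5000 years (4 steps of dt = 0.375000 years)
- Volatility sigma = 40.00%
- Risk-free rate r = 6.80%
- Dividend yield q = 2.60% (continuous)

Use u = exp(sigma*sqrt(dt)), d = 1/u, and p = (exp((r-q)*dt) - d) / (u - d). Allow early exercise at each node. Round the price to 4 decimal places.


dt = T/N = 0.375000
u = exp(sigma*sqrt(dt)) = 1.277556; d = 1/u = 0.782744
p = (exp((r-q)*dt) - d) / (u - d) = 0.471149
Discount per step: exp(-r*dt) = 0.974822
Stock lattice S(k, i) with i counting down-moves:
  k=0: S(0,0) = 50.7400
  k=1: S(1,0) = 64.8232; S(1,1) = 39.7165
  k=2: S(2,0) = 82.8153; S(2,1) = 50.7400; S(2,2) = 31.0878
  k=3: S(3,0) = 105.8012; S(3,1) = 64.8232; S(3,2) = 39.7165; S(3,3) = 24.3338
  k=4: S(4,0) = 135.1669; S(4,1) = 82.8153; S(4,2) = 50.7400; S(4,3) = 31.0878; S(4,4) = 19.0472
Terminal payoffs V(N, i) = max(S_T - K, 0):
  V(4,0) = 90.286919; V(4,1) = 37.935273; V(4,2) = 5.860000; V(4,3) = 0.000000; V(4,4) = 0.000000
Backward induction: V(k, i) = exp(-r*dt) * [p * V(k+1, i) + (1-p) * V(k+1, i+1)]; then take max(V_cont, immediate exercise) for American.
  V(3,0) = exp(-r*dt) * [p*90.286919 + (1-p)*37.935273] = 61.024582; exercise = 60.921159; V(3,0) = max -> 61.024582
  V(3,1) = exp(-r*dt) * [p*37.935273 + (1-p)*5.860000] = 20.444214; exercise = 19.943198; V(3,1) = max -> 20.444214
  V(3,2) = exp(-r*dt) * [p*5.860000 + (1-p)*0.000000] = 2.691422; exercise = 0.000000; V(3,2) = max -> 2.691422
  V(3,3) = exp(-r*dt) * [p*0.000000 + (1-p)*0.000000] = 0.000000; exercise = 0.000000; V(3,3) = max -> 0.000000
  V(2,0) = exp(-r*dt) * [p*61.024582 + (1-p)*20.444214] = 38.567512; exercise = 37.935273; V(2,0) = max -> 38.567512
  V(2,1) = exp(-r*dt) * [p*20.444214 + (1-p)*2.691422] = 10.777284; exercise = 5.860000; V(2,1) = max -> 10.777284
  V(2,2) = exp(-r*dt) * [p*2.691422 + (1-p)*0.000000] = 1.236135; exercise = 0.000000; V(2,2) = max -> 1.236135
  V(1,0) = exp(-r*dt) * [p*38.567512 + (1-p)*10.777284] = 23.269628; exercise = 19.943198; V(1,0) = max -> 23.269628
  V(1,1) = exp(-r*dt) * [p*10.777284 + (1-p)*1.236135] = 5.587138; exercise = 0.000000; V(1,1) = max -> 5.587138
  V(0,0) = exp(-r*dt) * [p*23.269628 + (1-p)*5.587138] = 13.567804; exercise = 5.860000; V(0,0) = max -> 13.567804

Answer: Price = V(0,0) = 13.5678


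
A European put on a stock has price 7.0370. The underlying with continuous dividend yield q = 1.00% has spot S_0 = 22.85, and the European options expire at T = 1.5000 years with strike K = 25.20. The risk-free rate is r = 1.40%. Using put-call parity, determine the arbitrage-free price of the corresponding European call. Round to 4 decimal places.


Put-call parity: C - P = S_0 * exp(-qT) - K * exp(-rT).
S_0 * exp(-qT) = 22.8500 * 0.98511194 = 22.50980782
K * exp(-rT) = 25.2000 * 0.97921896 = 24.67631791
C = P + S*exp(-qT) - K*exp(-rT)
C = 7.0370 + 22.50980782 - 24.67631791 = 4.8705

Answer: Call price = 4.8705


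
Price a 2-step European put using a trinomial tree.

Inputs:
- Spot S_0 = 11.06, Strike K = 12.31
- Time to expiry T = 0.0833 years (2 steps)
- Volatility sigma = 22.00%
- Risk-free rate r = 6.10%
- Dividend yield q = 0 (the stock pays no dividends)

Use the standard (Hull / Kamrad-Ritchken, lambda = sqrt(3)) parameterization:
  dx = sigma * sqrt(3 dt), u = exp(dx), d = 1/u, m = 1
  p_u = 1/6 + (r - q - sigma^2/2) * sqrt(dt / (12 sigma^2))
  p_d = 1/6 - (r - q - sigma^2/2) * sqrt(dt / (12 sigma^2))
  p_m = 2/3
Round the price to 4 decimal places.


Answer: Price = V(0,0) = 1.2066

Derivation:
dt = T/N = 0.041650; dx = sigma*sqrt(3*dt) = 0.077766
u = exp(dx) = 1.080870; d = 1/u = 0.925181
p_u = 0.176521, p_m = 0.666667, p_d = 0.156812
Discount per step: exp(-r*dt) = 0.997463
Stock lattice S(k, j) with j the centered position index:
  k=0: S(0,+0) = 11.0600
  k=1: S(1,-1) = 10.2325; S(1,+0) = 11.0600; S(1,+1) = 11.9544
  k=2: S(2,-2) = 9.4669; S(2,-1) = 10.2325; S(2,+0) = 11.0600; S(2,+1) = 11.9544; S(2,+2) = 12.9212
Terminal payoffs V(N, j) = max(K - S_T, 0):
  V(2,-2) = 2.843089; V(2,-1) = 2.077501; V(2,+0) = 1.250000; V(2,+1) = 0.355579; V(2,+2) = 0.000000
Backward induction: V(k, j) = exp(-r*dt) * [p_u * V(k+1, j+1) + p_m * V(k+1, j) + p_d * V(k+1, j-1)]
  V(1,-1) = exp(-r*dt) * [p_u*1.250000 + p_m*2.077501 + p_d*2.843089] = 2.046278
  V(1,+0) = exp(-r*dt) * [p_u*0.355579 + p_m*1.250000 + p_d*2.077501] = 1.218777
  V(1,+1) = exp(-r*dt) * [p_u*0.000000 + p_m*0.355579 + p_d*1.250000] = 0.431969
  V(0,+0) = exp(-r*dt) * [p_u*0.431969 + p_m*1.218777 + p_d*2.046278] = 1.206581


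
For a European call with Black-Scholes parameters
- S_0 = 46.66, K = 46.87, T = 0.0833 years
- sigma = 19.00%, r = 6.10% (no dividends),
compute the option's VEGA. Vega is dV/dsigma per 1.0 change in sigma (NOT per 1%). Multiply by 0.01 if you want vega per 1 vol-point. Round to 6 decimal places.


d1 = 0.0381915133; d2 = -0.0166457915
phi(d1) = 0.3986514395; exp(-qT) = 1.0000000000; exp(-rT) = 0.9949315880
Vega = S * exp(-qT) * phi(d1) * sqrt(T) = 46.6600 * 1.0000000000 * 0.3986514395 * 0.2886173938 = 5.368594

Answer: Vega = 5.368594


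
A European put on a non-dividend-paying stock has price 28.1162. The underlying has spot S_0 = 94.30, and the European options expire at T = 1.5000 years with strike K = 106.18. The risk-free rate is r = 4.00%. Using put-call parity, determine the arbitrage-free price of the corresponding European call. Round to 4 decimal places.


Answer: Call price = 22.4196

Derivation:
Put-call parity: C - P = S_0 * exp(-qT) - K * exp(-rT).
S_0 * exp(-qT) = 94.3000 * 1.00000000 = 94.30000000
K * exp(-rT) = 106.1800 * 0.94176453 = 99.99655818
C = P + S*exp(-qT) - K*exp(-rT)
C = 28.1162 + 94.30000000 - 99.99655818 = 22.4196


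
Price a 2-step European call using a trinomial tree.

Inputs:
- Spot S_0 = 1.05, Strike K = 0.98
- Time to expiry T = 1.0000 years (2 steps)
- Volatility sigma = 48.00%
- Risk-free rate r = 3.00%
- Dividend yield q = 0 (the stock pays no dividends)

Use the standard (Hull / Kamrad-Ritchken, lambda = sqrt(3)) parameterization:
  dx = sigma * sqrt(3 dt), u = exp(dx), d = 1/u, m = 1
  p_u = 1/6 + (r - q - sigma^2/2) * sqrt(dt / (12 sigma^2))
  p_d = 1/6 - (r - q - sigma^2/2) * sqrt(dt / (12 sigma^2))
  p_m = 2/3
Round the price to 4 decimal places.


Answer: Price = V(0,0) = 0.2274

Derivation:
dt = T/N = 0.500000; dx = sigma*sqrt(3*dt) = 0.587878
u = exp(dx) = 1.800164; d = 1/u = 0.555505
p_u = 0.130435, p_m = 0.666667, p_d = 0.202899
Discount per step: exp(-r*dt) = 0.985112
Stock lattice S(k, j) with j the centered position index:
  k=0: S(0,+0) = 1.0500
  k=1: S(1,-1) = 0.5833; S(1,+0) = 1.0500; S(1,+1) = 1.8902
  k=2: S(2,-2) = 0.3240; S(2,-1) = 0.5833; S(2,+0) = 1.0500; S(2,+1) = 1.8902; S(2,+2) = 3.4026
Terminal payoffs V(N, j) = max(S_T - K, 0):
  V(2,-2) = 0.000000; V(2,-1) = 0.000000; V(2,+0) = 0.070000; V(2,+1) = 0.910172; V(2,+2) = 2.422618
Backward induction: V(k, j) = exp(-r*dt) * [p_u * V(k+1, j+1) + p_m * V(k+1, j) + p_d * V(k+1, j-1)]
  V(1,-1) = exp(-r*dt) * [p_u*0.070000 + p_m*0.000000 + p_d*0.000000] = 0.008994
  V(1,+0) = exp(-r*dt) * [p_u*0.910172 + p_m*0.070000 + p_d*0.000000] = 0.162922
  V(1,+1) = exp(-r*dt) * [p_u*2.422618 + p_m*0.910172 + p_d*0.070000] = 0.923028
  V(0,+0) = exp(-r*dt) * [p_u*0.923028 + p_m*0.162922 + p_d*0.008994] = 0.227398


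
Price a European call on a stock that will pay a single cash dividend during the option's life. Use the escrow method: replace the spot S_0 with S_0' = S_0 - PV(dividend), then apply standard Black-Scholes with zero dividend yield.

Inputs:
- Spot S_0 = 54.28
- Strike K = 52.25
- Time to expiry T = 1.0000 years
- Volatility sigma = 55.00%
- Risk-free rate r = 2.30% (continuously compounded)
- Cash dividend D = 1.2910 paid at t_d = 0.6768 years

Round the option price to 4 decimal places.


PV(D) = D * exp(-r * t_d) = 1.2910 * 0.98455413 = 1.27105938
S_0' = S_0 - PV(D) = 54.2800 - 1.27105938 = 53.00894062
d1 = (ln(S_0'/K) + (r + sigma^2/2)*T) / (sigma*sqrt(T)) = 0.34303764
d2 = d1 - sigma*sqrt(T) = -0.20696236
exp(-rT) = 0.97726248
N(d1) = 0.63421493; N(d2) = 0.41801963
C = S_0' * N(d1) - K * exp(-rT) * N(d2) = 53.00894062 * 0.63421493 - 52.2500 * 0.97726248 * 0.41801963 = 12.2742

Answer: Price = 12.2742


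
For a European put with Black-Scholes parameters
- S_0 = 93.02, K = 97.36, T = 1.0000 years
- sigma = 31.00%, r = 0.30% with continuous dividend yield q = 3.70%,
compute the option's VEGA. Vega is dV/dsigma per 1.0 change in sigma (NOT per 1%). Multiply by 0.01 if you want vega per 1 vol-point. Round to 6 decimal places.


d1 = -0.1017771770; d2 = -0.4117771770
phi(d1) = 0.3968813815; exp(-qT) = 0.9636761353; exp(-rT) = 0.9970044955
Vega = S * exp(-qT) * phi(d1) * sqrt(T) = 93.0200 * 0.9636761353 * 0.3968813815 * 1.0000000000 = 35.576905

Answer: Vega = 35.576905


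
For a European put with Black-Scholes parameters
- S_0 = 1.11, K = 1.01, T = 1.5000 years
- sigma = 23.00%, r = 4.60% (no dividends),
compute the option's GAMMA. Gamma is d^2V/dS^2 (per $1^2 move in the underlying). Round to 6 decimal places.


Answer: Gamma = 0.983893

Derivation:
d1 = 0.7209476109; d2 = 0.4392562905
phi(d1) = 0.3076411533; exp(-qT) = 1.0000000000; exp(-rT) = 0.9333266801
Gamma = exp(-qT) * phi(d1) / (S * sigma * sqrt(T)) = 1.0000000000 * 0.3076411533 / (1.1100 * 0.2300 * 1.2247448714) = 0.983893


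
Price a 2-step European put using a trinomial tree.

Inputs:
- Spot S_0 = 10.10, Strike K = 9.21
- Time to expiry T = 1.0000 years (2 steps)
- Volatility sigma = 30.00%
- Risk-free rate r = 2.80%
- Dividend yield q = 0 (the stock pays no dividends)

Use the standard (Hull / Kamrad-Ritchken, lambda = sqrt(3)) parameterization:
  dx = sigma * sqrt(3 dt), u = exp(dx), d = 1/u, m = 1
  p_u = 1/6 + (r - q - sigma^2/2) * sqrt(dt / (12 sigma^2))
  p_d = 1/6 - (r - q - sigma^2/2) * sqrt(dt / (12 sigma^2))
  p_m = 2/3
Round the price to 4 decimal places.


Answer: Price = V(0,0) = 0.6469

Derivation:
dt = T/N = 0.500000; dx = sigma*sqrt(3*dt) = 0.367423
u = exp(dx) = 1.444009; d = 1/u = 0.692516
p_u = 0.155100, p_m = 0.666667, p_d = 0.178234
Discount per step: exp(-r*dt) = 0.986098
Stock lattice S(k, j) with j the centered position index:
  k=0: S(0,+0) = 10.1000
  k=1: S(1,-1) = 6.9944; S(1,+0) = 10.1000; S(1,+1) = 14.5845
  k=2: S(2,-2) = 4.8437; S(2,-1) = 6.9944; S(2,+0) = 10.1000; S(2,+1) = 14.5845; S(2,+2) = 21.0601
Terminal payoffs V(N, j) = max(K - S_T, 0):
  V(2,-2) = 4.366253; V(2,-1) = 2.215585; V(2,+0) = 0.000000; V(2,+1) = 0.000000; V(2,+2) = 0.000000
Backward induction: V(k, j) = exp(-r*dt) * [p_u * V(k+1, j+1) + p_m * V(k+1, j) + p_d * V(k+1, j-1)]
  V(1,-1) = exp(-r*dt) * [p_u*0.000000 + p_m*2.215585 + p_d*4.366253] = 2.223916
  V(1,+0) = exp(-r*dt) * [p_u*0.000000 + p_m*0.000000 + p_d*2.215585] = 0.389402
  V(1,+1) = exp(-r*dt) * [p_u*0.000000 + p_m*0.000000 + p_d*0.000000] = 0.000000
  V(0,+0) = exp(-r*dt) * [p_u*0.000000 + p_m*0.389402 + p_d*2.223916] = 0.646858


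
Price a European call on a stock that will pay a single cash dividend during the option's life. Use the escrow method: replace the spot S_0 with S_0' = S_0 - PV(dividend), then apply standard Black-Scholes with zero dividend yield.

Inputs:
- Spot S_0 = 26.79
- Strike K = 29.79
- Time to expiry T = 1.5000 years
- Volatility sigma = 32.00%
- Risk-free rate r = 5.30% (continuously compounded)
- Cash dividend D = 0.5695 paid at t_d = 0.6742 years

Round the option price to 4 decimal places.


Answer: Price = 3.5692

Derivation:
PV(D) = D * exp(-r * t_d) = 0.5695 * 0.96489827 = 0.54950957
S_0' = S_0 - PV(D) = 26.7900 - 0.54950957 = 26.24049043
d1 = (ln(S_0'/K) + (r + sigma^2/2)*T) / (sigma*sqrt(T)) = 0.07509443
d2 = d1 - sigma*sqrt(T) = -0.31682392
exp(-rT) = 0.92357802
N(d1) = 0.52993021; N(d2) = 0.37568860
C = S_0' * N(d1) - K * exp(-rT) * N(d2) = 26.24049043 * 0.52993021 - 29.7900 * 0.92357802 * 0.37568860 = 3.5692


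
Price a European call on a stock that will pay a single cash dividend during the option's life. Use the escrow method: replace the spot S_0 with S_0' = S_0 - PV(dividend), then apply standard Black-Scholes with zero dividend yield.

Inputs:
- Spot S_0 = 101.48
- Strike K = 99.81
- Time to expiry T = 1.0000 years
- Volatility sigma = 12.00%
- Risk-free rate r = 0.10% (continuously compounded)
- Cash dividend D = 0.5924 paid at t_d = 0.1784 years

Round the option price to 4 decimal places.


PV(D) = D * exp(-r * t_d) = 0.5924 * 0.99982162 = 0.59229433
S_0' = S_0 - PV(D) = 101.4800 - 0.59229433 = 100.88770567
d1 = (ln(S_0'/K) + (r + sigma^2/2)*T) / (sigma*sqrt(T)) = 0.15783079
d2 = d1 - sigma*sqrt(T) = 0.03783079
exp(-rT) = 0.99900050
N(d1) = 0.56270493; N(d2) = 0.51508870
C = S_0' * N(d1) - K * exp(-rT) * N(d2) = 100.88770567 * 0.56270493 - 99.8100 * 0.99900050 * 0.51508870 = 5.4104

Answer: Price = 5.4104


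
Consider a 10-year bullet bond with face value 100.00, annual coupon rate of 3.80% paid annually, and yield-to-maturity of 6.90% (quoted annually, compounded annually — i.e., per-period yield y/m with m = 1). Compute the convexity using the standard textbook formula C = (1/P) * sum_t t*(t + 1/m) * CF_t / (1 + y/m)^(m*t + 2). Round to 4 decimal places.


Coupon per period c = face * coupon_rate / m = 3.800000
Periods per year m = 1; per-period yield y/m = 0.069000
Number of cashflows N = 10
Cashflows (t years, CF_t, discount factor 1/(1+y/m)^(m*t), PV):
  t = 1.0000: CF_t = 3.800000, DF = 0.935454, PV = 3.554724
  t = 2.0000: CF_t = 3.800000, DF = 0.875074, PV = 3.325280
  t = 3.0000: CF_t = 3.800000, DF = 0.818591, PV = 3.110645
  t = 4.0000: CF_t = 3.800000, DF = 0.765754, PV = 2.909865
  t = 5.0000: CF_t = 3.800000, DF = 0.716327, PV = 2.722044
  t = 6.0000: CF_t = 3.800000, DF = 0.670091, PV = 2.546346
  t = 7.0000: CF_t = 3.800000, DF = 0.626839, PV = 2.381988
  t = 8.0000: CF_t = 3.800000, DF = 0.586379, PV = 2.228240
  t = 9.0000: CF_t = 3.800000, DF = 0.548530, PV = 2.084415
  t = 10.0000: CF_t = 103.800000, DF = 0.513125, PV = 53.262347
Price P = sum_t PV_t = 78.125894
Convexity numerator sum_t t*(t + 1/m) * CF_t / (1+y/m)^(m*t + 2):
  t = 1.0000: term = 6.221290
  t = 2.0000: term = 17.459187
  t = 3.0000: term = 32.664523
  t = 4.0000: term = 50.926914
  t = 5.0000: term = 71.459655
  t = 6.0000: term = 93.586078
  t = 7.0000: term = 116.727256
  t = 8.0000: term = 140.390927
  t = 9.0000: term = 164.161514
  t = 10.0000: term = 5126.932223
Convexity = (1/P) * sum = 5820.529567 / 78.125894 = 74.501926

Answer: Convexity = 74.5019
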